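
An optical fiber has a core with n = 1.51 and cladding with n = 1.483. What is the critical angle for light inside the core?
θc = arcsin(n_cladding/n_core) = 79.15°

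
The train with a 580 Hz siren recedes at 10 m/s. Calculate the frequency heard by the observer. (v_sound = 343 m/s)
f_obs = f·v/(v + v_s) = 563.6 Hz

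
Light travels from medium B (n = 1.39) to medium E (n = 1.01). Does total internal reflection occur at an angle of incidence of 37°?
θc = arcsin(n₂/n₁) = 46.6°; 37° < θc, so no — the ray refracts.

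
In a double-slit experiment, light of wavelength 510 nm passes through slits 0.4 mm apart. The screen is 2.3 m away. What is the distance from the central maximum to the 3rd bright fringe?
y = mλL/d = 8.797 mm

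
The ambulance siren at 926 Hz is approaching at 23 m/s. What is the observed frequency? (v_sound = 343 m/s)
f_obs = f·v/(v − v_s) = 992.6 Hz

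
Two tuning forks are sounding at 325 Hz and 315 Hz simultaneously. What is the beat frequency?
10 Hz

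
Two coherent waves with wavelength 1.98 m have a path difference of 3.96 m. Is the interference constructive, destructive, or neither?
constructive — path difference = 2λ, a whole number of wavelengths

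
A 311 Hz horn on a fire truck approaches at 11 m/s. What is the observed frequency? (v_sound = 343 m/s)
f_obs = f·v/(v − v_s) = 321.3 Hz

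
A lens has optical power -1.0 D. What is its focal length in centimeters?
f = 1/P = -100 cm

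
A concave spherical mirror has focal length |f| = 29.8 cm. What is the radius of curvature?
R = 2|f| = 59.6 cm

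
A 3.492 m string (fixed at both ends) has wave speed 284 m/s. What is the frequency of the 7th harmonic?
fₙ = nv/(2L) = 284.7 Hz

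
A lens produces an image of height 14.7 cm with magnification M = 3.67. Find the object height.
ho = |hi|/|M| = 4.005 cm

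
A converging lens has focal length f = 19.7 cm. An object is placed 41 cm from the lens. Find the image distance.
1/di = 1/f − 1/do → di = 37.92 cm (real image)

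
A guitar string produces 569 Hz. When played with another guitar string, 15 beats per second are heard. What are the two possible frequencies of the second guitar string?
f₂ = 569 ± 15 Hz → 584 Hz or 554 Hz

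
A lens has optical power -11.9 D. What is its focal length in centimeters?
f = 1/P = -8.403 cm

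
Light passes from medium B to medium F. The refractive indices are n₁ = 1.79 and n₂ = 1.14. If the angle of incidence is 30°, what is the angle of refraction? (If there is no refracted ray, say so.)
sin θ₂ = (n₁/n₂)·sin θ₁ = 0.7851 → θ₂ = 51.73°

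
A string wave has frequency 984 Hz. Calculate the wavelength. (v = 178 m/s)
λ = v/f = 0.1809 m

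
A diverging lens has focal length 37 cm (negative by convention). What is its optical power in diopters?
P = 1/f = -2.703 D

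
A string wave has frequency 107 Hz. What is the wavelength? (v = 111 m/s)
λ = v/f = 1.037 m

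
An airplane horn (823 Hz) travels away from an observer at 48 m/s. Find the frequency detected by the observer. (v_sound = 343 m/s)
f_obs = f·v/(v + v_s) = 722 Hz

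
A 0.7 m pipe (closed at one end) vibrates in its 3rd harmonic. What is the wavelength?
λₙ = 4L/n = 0.9333 m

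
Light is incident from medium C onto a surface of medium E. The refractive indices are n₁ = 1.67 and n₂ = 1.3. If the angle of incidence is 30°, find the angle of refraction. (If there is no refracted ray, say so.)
sin θ₂ = (n₁/n₂)·sin θ₁ = 0.6423 → θ₂ = 39.96°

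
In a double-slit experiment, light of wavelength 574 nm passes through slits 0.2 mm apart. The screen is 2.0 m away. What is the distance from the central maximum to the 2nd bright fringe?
y = mλL/d = 11.48 mm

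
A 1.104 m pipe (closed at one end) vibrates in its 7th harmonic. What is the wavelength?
λₙ = 4L/n = 0.6309 m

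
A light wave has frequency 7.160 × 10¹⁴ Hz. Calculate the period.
T = 1/f = 1.397 × 10⁻¹⁵ s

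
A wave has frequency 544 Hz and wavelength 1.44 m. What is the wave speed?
v = fλ = 783.4 m/s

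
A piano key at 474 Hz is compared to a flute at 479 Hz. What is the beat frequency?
5 Hz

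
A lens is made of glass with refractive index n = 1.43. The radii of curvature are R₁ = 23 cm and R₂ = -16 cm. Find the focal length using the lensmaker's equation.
1/f = (n − 1)(1/R₁ − 1/R₂) → f = 21.94 cm (converging lens)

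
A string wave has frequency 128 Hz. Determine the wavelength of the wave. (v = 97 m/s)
λ = v/f = 0.7578 m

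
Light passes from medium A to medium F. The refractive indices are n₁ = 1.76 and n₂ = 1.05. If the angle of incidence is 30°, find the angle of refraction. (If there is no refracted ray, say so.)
sin θ₂ = (n₁/n₂)·sin θ₁ = 0.8381 → θ₂ = 56.94°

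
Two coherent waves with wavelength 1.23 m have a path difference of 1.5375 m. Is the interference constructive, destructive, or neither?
neither (partial) — path difference = 1.25λ, neither a whole number of wavelengths nor an odd multiple of λ/2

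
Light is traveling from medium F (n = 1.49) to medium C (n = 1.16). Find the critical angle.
θc = arcsin(n₂/n₁) = 51.13°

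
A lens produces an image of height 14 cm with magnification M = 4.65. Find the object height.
ho = |hi|/|M| = 3.011 cm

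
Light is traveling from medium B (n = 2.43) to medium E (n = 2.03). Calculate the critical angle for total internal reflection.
θc = arcsin(n₂/n₁) = 56.66°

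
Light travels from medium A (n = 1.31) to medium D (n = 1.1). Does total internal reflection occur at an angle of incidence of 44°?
θc = arcsin(n₂/n₁) = 57.11°; 44° < θc, so no — the ray refracts.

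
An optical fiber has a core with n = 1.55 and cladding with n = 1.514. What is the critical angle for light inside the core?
θc = arcsin(n_cladding/n_core) = 77.63°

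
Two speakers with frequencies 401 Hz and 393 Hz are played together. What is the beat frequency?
8 Hz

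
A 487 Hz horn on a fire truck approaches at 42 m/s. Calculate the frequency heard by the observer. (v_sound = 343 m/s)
f_obs = f·v/(v − v_s) = 555 Hz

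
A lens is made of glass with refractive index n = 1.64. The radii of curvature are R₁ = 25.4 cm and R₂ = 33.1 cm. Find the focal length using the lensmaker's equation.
1/f = (n − 1)(1/R₁ − 1/R₂) → f = 170.6 cm (converging lens)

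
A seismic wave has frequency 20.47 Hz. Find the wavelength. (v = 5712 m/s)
λ = v/f = 279 m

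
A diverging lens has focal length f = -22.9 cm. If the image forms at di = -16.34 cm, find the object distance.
1/do = 1/f − 1/di → do = 57.04 cm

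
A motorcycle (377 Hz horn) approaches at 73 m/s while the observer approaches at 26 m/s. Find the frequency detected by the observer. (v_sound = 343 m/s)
f_obs = f·(v + v_o)/(v − v_s) = 515.2 Hz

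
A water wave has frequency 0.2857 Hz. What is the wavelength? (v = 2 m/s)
λ = v/f = 7 m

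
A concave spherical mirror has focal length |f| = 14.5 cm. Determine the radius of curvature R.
R = 2|f| = 29 cm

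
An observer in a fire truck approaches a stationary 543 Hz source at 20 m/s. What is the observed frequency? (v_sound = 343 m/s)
f_obs = f·(v + v_o)/v = 574.7 Hz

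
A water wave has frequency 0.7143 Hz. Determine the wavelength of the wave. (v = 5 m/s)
λ = v/f = 7 m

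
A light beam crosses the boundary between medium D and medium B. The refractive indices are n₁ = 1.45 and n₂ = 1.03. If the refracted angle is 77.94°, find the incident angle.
sin θ₁ = (n₂/n₁)·sin θ₂ → θ₁ = 44°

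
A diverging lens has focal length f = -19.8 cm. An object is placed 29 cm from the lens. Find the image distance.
1/di = 1/f − 1/do → di = -11.77 cm (virtual image)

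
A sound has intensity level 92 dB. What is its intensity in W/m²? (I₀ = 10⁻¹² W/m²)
I = I₀·10^(β/10) = 1.58 × 10⁻³ W/m²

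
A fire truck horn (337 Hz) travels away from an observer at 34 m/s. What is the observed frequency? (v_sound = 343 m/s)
f_obs = f·v/(v + v_s) = 306.6 Hz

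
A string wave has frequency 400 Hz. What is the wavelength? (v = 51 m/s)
λ = v/f = 0.1275 m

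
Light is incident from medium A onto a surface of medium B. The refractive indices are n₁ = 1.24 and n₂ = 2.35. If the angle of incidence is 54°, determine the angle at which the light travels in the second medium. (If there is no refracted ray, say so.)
sin θ₂ = (n₁/n₂)·sin θ₁ = 0.4269 → θ₂ = 25.27°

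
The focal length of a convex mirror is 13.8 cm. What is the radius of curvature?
R = 2|f| = 27.6 cm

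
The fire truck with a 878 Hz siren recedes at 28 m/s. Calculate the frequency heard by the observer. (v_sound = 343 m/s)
f_obs = f·v/(v + v_s) = 811.7 Hz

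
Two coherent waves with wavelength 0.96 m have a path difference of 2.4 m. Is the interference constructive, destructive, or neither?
destructive — path difference = 2.5λ, an odd multiple of λ/2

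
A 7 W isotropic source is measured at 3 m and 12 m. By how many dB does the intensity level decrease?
Δβ = 20·log₁₀(r₂/r₁) = 12.04 dB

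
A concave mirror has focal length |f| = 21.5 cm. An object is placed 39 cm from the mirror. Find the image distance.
f = +21.5 cm (concave); 1/di = 1/f − 1/do → di = 47.91 cm (real image, in front of mirror)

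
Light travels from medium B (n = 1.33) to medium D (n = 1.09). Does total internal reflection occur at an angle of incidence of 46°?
θc = arcsin(n₂/n₁) = 55.04°; 46° < θc, so no — the ray refracts.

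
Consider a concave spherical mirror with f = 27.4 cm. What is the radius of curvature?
R = 2|f| = 54.8 cm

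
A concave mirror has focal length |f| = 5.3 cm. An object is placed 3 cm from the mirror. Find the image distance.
f = +5.3 cm (concave); 1/di = 1/f − 1/do → di = -6.913 cm (virtual image, behind mirror)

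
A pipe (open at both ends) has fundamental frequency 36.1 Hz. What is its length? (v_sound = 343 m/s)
L = v/(2f₁) = 4.751 m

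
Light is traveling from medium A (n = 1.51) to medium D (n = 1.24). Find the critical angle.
θc = arcsin(n₂/n₁) = 55.2°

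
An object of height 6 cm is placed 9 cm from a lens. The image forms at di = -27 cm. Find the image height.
hi = (-di/do) × ho = 18 cm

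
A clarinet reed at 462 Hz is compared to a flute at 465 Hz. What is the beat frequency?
3 Hz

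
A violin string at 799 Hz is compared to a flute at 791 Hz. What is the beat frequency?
8 Hz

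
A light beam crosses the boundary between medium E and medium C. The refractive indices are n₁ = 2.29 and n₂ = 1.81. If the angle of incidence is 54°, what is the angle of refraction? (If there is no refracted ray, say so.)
sin θ₂ = (n₁/n₂)·sin θ₁ = 1.024 > 1, so there is no refracted ray — the light undergoes total internal reflection.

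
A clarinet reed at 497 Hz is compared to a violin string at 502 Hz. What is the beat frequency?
5 Hz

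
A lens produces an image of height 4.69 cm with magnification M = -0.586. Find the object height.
ho = |hi|/|M| = 8.003 cm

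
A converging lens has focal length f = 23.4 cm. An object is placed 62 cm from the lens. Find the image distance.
1/di = 1/f − 1/do → di = 37.59 cm (real image)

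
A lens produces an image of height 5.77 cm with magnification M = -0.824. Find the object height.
ho = |hi|/|M| = 7.002 cm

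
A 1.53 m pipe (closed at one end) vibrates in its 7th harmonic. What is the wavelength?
λₙ = 4L/n = 0.8743 m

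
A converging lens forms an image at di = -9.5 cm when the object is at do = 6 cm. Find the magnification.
M = −di/do = 1.583 (upright image)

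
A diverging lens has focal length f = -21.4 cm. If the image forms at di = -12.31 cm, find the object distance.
1/do = 1/f − 1/di → do = 28.98 cm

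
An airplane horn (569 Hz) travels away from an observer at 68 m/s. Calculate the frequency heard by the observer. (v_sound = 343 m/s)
f_obs = f·v/(v + v_s) = 474.9 Hz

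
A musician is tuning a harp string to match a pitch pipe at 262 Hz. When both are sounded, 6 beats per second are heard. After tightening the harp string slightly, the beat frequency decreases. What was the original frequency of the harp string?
256 Hz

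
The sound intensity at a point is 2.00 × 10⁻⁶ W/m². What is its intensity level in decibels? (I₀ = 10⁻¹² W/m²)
β = 10·log₁₀(I/I₀) = 63.01 dB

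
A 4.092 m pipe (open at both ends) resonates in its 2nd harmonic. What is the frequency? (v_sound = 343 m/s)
fₙ = nv/(2L) = 83.82 Hz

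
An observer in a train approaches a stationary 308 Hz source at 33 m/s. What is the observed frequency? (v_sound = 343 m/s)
f_obs = f·(v + v_o)/v = 337.6 Hz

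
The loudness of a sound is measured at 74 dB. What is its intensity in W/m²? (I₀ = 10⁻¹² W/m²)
I = I₀·10^(β/10) = 2.51 × 10⁻⁵ W/m²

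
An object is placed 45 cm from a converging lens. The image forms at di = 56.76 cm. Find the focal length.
1/f = 1/do + 1/di → f = 25.1 cm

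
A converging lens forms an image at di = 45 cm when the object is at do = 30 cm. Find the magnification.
M = −di/do = -1.5 (inverted image)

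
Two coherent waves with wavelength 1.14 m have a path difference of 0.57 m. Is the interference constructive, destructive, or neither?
destructive — path difference = 0.5λ, an odd multiple of λ/2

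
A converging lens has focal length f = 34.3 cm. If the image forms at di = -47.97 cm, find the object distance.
1/do = 1/f − 1/di → do = 20 cm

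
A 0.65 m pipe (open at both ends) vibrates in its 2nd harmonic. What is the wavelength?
λₙ = 2L/n = 0.65 m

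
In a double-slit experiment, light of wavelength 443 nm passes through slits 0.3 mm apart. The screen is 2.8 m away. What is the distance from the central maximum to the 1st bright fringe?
y = mλL/d = 4.135 mm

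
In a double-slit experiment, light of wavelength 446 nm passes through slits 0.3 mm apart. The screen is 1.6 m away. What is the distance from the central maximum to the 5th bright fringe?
y = mλL/d = 11.89 mm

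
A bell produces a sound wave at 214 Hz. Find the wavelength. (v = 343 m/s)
λ = v/f = 1.603 m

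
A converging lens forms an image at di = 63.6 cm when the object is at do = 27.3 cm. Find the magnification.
M = −di/do = -2.33 (inverted image)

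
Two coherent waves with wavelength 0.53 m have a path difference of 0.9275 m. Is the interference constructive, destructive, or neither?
neither (partial) — path difference = 1.75λ, neither a whole number of wavelengths nor an odd multiple of λ/2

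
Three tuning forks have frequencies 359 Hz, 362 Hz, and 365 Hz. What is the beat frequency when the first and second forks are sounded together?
3 Hz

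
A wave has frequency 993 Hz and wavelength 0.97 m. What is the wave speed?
v = fλ = 963.2 m/s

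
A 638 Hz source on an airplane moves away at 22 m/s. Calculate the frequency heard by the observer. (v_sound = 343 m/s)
f_obs = f·v/(v + v_s) = 599.5 Hz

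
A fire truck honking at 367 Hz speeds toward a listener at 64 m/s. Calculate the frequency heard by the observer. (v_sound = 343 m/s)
f_obs = f·v/(v − v_s) = 451.2 Hz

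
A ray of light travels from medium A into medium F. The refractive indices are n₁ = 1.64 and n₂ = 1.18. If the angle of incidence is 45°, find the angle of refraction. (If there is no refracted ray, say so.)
sin θ₂ = (n₁/n₂)·sin θ₁ = 0.9828 → θ₂ = 79.35°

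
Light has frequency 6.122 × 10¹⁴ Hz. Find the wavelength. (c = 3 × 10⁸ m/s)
λ = c/f = 490 nm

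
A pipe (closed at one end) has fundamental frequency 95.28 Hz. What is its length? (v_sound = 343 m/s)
L = v/(4f₁) = 0.9 m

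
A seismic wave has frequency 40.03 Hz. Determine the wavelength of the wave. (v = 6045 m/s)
λ = v/f = 151 m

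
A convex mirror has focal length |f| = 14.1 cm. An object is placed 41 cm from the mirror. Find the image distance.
f = −14.1 cm (convex); 1/di = 1/f − 1/do → di = -10.49 cm (virtual image, behind mirror)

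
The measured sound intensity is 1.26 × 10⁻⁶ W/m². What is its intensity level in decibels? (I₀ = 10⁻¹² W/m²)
β = 10·log₁₀(I/I₀) = 61 dB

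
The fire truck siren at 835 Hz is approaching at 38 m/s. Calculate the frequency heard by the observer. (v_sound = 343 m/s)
f_obs = f·v/(v − v_s) = 939 Hz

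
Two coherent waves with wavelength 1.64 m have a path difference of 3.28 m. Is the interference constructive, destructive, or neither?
constructive — path difference = 2λ, a whole number of wavelengths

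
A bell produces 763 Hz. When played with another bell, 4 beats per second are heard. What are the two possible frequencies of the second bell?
f₂ = 763 ± 4 Hz → 767 Hz or 759 Hz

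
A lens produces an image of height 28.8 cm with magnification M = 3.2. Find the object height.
ho = |hi|/|M| = 9 cm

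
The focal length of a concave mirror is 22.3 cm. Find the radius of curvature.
R = 2|f| = 44.6 cm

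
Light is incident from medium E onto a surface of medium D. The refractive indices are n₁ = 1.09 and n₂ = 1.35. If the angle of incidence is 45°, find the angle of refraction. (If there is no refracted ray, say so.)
sin θ₂ = (n₁/n₂)·sin θ₁ = 0.5709 → θ₂ = 34.81°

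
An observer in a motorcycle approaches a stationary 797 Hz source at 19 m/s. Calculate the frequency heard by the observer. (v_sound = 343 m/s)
f_obs = f·(v + v_o)/v = 841.1 Hz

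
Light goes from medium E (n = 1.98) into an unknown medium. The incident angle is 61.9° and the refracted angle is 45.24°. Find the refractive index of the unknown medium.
n₂ = n₁·sin θ₁ / sin θ₂ = 2.46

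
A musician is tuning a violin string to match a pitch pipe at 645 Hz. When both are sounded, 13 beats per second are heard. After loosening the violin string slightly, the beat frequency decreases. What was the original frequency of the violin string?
658 Hz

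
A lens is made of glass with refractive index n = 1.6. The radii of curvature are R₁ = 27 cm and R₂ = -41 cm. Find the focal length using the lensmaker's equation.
1/f = (n − 1)(1/R₁ − 1/R₂) → f = 27.13 cm (converging lens)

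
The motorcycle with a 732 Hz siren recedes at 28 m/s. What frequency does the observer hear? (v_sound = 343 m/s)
f_obs = f·v/(v + v_s) = 676.8 Hz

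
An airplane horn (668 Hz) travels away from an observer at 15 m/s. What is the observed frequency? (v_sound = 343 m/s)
f_obs = f·v/(v + v_s) = 640 Hz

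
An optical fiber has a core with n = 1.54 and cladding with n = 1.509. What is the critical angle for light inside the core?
θc = arcsin(n_cladding/n_core) = 78.48°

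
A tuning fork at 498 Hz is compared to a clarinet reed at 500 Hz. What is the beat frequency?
2 Hz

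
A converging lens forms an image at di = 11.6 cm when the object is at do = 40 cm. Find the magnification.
M = −di/do = -0.29 (inverted image)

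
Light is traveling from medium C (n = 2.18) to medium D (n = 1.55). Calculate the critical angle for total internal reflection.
θc = arcsin(n₂/n₁) = 45.32°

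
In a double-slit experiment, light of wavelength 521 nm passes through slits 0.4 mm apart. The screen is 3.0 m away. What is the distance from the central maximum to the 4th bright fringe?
y = mλL/d = 15.63 mm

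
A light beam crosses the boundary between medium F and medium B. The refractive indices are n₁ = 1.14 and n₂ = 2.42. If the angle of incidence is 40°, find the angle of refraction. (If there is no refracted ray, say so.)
sin θ₂ = (n₁/n₂)·sin θ₁ = 0.3028 → θ₂ = 17.63°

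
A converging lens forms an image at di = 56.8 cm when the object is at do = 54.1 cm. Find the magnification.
M = −di/do = -1.05 (inverted image)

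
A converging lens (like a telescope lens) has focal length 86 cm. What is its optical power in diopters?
P = 1/f = 1.163 D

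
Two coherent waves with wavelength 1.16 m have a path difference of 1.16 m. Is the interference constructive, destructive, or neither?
constructive — path difference = 1λ, a whole number of wavelengths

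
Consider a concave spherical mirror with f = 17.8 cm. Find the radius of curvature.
R = 2|f| = 35.6 cm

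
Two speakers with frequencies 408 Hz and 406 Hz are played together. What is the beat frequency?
2 Hz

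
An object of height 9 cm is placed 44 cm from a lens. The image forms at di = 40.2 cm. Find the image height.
hi = (-di/do) × ho = -8.223 cm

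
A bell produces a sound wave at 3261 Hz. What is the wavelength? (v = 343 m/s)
λ = v/f = 0.1052 m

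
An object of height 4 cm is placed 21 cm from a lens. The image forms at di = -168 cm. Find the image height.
hi = (-di/do) × ho = 32 cm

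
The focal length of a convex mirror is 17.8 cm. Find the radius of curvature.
R = 2|f| = 35.6 cm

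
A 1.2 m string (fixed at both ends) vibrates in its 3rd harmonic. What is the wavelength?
λₙ = 2L/n = 0.8 m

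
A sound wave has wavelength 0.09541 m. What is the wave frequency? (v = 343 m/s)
f = v/λ = 3595 Hz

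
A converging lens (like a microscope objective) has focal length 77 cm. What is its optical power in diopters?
P = 1/f = 1.299 D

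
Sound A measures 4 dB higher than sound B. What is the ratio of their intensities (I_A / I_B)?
I_A/I_B = 10^(Δβ/10) = 2.512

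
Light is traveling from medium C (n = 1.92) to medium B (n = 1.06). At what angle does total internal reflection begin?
θc = arcsin(n₂/n₁) = 33.51°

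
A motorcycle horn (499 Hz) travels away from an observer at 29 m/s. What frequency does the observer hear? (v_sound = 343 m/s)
f_obs = f·v/(v + v_s) = 460.1 Hz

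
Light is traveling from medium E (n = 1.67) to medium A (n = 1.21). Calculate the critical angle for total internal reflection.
θc = arcsin(n₂/n₁) = 46.43°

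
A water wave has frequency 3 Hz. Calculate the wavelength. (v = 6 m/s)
λ = v/f = 2 m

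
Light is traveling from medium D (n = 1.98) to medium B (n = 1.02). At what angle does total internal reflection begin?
θc = arcsin(n₂/n₁) = 31.01°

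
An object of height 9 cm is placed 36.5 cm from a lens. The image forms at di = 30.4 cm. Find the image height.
hi = (-di/do) × ho = -7.496 cm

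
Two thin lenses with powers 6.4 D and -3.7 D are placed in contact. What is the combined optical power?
P_total = P₁ + P₂ = 2.7 D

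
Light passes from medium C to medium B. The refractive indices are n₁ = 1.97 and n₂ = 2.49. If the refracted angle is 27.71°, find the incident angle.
sin θ₁ = (n₂/n₁)·sin θ₂ → θ₁ = 36°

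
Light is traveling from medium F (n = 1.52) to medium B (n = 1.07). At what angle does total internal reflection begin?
θc = arcsin(n₂/n₁) = 44.74°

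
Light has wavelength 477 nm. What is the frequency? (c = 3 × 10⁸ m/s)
f = c/λ = 6.289 × 10¹⁴ Hz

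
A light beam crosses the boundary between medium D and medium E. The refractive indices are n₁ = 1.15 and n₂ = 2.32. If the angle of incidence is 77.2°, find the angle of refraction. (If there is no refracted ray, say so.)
sin θ₂ = (n₁/n₂)·sin θ₁ = 0.4834 → θ₂ = 28.91°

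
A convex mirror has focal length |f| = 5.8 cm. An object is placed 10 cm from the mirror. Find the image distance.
f = −5.8 cm (convex); 1/di = 1/f − 1/do → di = -3.671 cm (virtual image, behind mirror)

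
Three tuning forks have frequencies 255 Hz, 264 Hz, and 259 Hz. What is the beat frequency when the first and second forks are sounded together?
9 Hz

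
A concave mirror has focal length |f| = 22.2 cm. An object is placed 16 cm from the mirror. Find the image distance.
f = +22.2 cm (concave); 1/di = 1/f − 1/do → di = -57.29 cm (virtual image, behind mirror)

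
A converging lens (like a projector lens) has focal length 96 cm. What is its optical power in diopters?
P = 1/f = 1.042 D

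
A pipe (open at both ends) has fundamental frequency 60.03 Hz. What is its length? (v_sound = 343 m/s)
L = v/(2f₁) = 2.857 m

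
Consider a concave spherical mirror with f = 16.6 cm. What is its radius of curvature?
R = 2|f| = 33.2 cm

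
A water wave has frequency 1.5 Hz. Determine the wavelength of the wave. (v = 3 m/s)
λ = v/f = 2 m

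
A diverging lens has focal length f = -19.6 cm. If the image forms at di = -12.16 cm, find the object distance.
1/do = 1/f − 1/di → do = 32.03 cm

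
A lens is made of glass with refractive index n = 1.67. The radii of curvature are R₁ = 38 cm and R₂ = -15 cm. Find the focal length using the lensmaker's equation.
1/f = (n − 1)(1/R₁ − 1/R₂) → f = 16.05 cm (converging lens)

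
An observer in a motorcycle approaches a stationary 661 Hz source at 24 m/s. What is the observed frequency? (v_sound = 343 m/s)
f_obs = f·(v + v_o)/v = 707.3 Hz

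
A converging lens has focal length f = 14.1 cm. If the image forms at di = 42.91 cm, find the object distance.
1/do = 1/f − 1/di → do = 21 cm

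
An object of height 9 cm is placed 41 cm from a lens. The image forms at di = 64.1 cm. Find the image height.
hi = (-di/do) × ho = -14.07 cm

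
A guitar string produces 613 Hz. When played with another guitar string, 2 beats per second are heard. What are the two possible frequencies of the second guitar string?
f₂ = 613 ± 2 Hz → 615 Hz or 611 Hz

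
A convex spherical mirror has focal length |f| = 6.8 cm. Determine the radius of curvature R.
R = 2|f| = 13.6 cm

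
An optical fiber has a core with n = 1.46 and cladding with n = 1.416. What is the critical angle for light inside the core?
θc = arcsin(n_cladding/n_core) = 75.9°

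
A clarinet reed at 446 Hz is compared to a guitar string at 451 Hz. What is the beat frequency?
5 Hz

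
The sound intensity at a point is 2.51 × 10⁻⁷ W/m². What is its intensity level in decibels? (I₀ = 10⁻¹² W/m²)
β = 10·log₁₀(I/I₀) = 54 dB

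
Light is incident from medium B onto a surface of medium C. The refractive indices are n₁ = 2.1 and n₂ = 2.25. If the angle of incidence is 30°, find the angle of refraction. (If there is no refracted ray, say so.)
sin θ₂ = (n₁/n₂)·sin θ₁ = 0.4667 → θ₂ = 27.82°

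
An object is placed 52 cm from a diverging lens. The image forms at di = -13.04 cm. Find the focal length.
1/f = 1/do + 1/di → f = -17.4 cm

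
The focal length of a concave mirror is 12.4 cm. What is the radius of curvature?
R = 2|f| = 24.8 cm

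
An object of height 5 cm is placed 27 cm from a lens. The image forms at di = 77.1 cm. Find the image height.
hi = (-di/do) × ho = -14.28 cm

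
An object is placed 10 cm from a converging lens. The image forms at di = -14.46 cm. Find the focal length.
1/f = 1/do + 1/di → f = 32.42 cm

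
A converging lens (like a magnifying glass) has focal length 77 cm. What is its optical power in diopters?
P = 1/f = 1.299 D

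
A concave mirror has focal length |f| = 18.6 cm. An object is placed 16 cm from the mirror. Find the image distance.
f = +18.6 cm (concave); 1/di = 1/f − 1/do → di = -114.5 cm (virtual image, behind mirror)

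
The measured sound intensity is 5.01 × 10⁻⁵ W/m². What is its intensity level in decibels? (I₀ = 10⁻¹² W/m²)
β = 10·log₁₀(I/I₀) = 77 dB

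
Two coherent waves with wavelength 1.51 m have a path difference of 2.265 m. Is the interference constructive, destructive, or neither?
destructive — path difference = 1.5λ, an odd multiple of λ/2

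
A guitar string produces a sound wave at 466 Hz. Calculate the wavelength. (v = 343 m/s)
λ = v/f = 0.7361 m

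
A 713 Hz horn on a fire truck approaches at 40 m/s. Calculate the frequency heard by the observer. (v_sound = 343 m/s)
f_obs = f·v/(v − v_s) = 807.1 Hz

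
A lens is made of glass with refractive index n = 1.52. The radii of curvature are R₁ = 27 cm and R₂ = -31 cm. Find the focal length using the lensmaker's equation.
1/f = (n − 1)(1/R₁ − 1/R₂) → f = 27.75 cm (converging lens)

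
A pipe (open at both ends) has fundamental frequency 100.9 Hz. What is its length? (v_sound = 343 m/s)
L = v/(2f₁) = 1.7 m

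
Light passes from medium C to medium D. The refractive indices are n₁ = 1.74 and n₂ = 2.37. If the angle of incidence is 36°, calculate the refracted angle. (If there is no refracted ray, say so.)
sin θ₂ = (n₁/n₂)·sin θ₁ = 0.4315 → θ₂ = 25.57°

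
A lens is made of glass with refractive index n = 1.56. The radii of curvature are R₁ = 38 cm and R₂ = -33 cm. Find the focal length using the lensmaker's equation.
1/f = (n − 1)(1/R₁ − 1/R₂) → f = 31.54 cm (converging lens)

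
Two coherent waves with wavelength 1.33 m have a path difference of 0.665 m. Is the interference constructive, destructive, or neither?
destructive — path difference = 0.5λ, an odd multiple of λ/2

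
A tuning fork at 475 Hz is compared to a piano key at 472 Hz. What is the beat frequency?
3 Hz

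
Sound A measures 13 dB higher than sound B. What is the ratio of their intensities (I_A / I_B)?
I_A/I_B = 10^(Δβ/10) = 19.95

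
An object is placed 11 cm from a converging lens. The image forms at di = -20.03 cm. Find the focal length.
1/f = 1/do + 1/di → f = 24.4 cm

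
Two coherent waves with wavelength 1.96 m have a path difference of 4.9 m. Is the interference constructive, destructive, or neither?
destructive — path difference = 2.5λ, an odd multiple of λ/2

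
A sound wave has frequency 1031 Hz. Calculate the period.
T = 1/f = 9.699 × 10⁻⁴ s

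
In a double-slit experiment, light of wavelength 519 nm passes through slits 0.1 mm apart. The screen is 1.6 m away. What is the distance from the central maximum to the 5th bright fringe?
y = mλL/d = 41.52 mm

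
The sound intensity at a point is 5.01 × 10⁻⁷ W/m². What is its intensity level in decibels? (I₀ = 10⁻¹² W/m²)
β = 10·log₁₀(I/I₀) = 57 dB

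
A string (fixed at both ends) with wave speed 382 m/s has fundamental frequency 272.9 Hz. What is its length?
L = v/(2f₁) = 0.6999 m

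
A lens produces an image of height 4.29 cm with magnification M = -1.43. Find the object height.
ho = |hi|/|M| = 3 cm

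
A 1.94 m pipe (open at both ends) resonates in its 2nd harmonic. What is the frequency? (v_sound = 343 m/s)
fₙ = nv/(2L) = 176.8 Hz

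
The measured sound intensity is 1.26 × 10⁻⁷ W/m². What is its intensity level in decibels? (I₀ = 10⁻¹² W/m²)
β = 10·log₁₀(I/I₀) = 51 dB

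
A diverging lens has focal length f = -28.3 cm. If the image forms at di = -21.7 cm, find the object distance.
1/do = 1/f − 1/di → do = 93.05 cm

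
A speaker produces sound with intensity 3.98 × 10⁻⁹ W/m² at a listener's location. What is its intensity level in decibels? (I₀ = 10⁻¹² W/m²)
β = 10·log₁₀(I/I₀) = 36 dB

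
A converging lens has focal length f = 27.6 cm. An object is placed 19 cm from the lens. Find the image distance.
1/di = 1/f − 1/do → di = -60.98 cm (virtual image)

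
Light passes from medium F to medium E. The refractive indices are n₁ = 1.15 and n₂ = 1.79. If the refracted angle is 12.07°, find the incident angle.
sin θ₁ = (n₂/n₁)·sin θ₂ → θ₁ = 18.99°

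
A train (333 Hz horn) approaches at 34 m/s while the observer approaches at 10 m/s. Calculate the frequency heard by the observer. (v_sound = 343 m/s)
f_obs = f·(v + v_o)/(v − v_s) = 380.4 Hz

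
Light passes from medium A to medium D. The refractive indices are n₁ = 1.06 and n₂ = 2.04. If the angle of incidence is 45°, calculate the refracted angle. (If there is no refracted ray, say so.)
sin θ₂ = (n₁/n₂)·sin θ₁ = 0.3674 → θ₂ = 21.56°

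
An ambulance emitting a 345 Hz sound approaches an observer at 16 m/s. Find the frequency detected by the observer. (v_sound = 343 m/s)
f_obs = f·v/(v − v_s) = 361.9 Hz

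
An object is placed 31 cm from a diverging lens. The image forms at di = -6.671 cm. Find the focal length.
1/f = 1/do + 1/di → f = -8.5 cm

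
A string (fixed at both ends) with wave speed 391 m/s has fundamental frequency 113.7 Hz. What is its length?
L = v/(2f₁) = 1.719 m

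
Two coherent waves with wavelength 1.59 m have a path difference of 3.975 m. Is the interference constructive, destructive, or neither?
destructive — path difference = 2.5λ, an odd multiple of λ/2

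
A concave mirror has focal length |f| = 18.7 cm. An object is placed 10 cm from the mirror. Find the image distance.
f = +18.7 cm (concave); 1/di = 1/f − 1/do → di = -21.49 cm (virtual image, behind mirror)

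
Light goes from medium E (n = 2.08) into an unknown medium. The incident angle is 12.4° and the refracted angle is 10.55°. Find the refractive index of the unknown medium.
n₂ = n₁·sin θ₁ / sin θ₂ = 2.439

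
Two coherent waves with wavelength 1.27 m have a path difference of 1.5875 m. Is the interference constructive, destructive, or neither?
neither (partial) — path difference = 1.25λ, neither a whole number of wavelengths nor an odd multiple of λ/2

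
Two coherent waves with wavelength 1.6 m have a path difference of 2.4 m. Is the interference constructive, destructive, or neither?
destructive — path difference = 1.5λ, an odd multiple of λ/2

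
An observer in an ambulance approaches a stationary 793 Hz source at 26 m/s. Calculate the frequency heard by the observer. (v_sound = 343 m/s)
f_obs = f·(v + v_o)/v = 853.1 Hz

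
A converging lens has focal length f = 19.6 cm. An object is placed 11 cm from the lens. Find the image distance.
1/di = 1/f − 1/do → di = -25.07 cm (virtual image)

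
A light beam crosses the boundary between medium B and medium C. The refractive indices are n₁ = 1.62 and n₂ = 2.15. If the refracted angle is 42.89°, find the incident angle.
sin θ₁ = (n₂/n₁)·sin θ₂ → θ₁ = 64.59°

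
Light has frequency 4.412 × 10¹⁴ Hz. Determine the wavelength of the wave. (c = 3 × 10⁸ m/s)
λ = c/f = 680 nm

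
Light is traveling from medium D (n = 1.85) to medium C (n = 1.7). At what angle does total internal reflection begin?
θc = arcsin(n₂/n₁) = 66.77°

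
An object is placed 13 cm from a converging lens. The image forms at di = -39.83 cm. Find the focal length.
1/f = 1/do + 1/di → f = 19.3 cm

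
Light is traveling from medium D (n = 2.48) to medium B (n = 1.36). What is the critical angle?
θc = arcsin(n₂/n₁) = 33.26°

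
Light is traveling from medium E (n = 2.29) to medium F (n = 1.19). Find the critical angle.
θc = arcsin(n₂/n₁) = 31.31°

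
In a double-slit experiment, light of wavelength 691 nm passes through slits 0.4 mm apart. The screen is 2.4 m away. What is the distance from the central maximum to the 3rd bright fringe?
y = mλL/d = 12.44 mm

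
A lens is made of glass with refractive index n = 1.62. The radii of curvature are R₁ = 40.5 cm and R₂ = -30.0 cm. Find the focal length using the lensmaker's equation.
1/f = (n − 1)(1/R₁ − 1/R₂) → f = 27.8 cm (converging lens)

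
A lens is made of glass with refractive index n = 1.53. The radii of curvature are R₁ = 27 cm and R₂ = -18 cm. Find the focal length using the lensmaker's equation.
1/f = (n − 1)(1/R₁ − 1/R₂) → f = 20.38 cm (converging lens)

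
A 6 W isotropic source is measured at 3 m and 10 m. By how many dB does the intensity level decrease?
Δβ = 20·log₁₀(r₂/r₁) = 10.46 dB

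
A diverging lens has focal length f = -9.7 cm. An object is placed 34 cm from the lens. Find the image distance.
1/di = 1/f − 1/do → di = -7.547 cm (virtual image)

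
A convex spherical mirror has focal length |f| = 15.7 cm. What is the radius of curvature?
R = 2|f| = 31.4 cm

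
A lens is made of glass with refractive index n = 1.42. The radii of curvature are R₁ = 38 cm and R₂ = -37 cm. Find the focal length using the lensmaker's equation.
1/f = (n − 1)(1/R₁ − 1/R₂) → f = 44.63 cm (converging lens)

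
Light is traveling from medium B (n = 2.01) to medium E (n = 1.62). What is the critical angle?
θc = arcsin(n₂/n₁) = 53.7°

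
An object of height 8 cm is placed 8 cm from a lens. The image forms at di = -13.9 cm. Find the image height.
hi = (-di/do) × ho = 13.9 cm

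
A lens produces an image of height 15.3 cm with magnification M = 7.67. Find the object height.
ho = |hi|/|M| = 1.995 cm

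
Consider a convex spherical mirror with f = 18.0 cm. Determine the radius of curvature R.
R = 2|f| = 36 cm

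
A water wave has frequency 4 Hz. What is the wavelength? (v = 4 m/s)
λ = v/f = 1 m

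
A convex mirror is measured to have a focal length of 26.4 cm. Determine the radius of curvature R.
R = 2|f| = 52.8 cm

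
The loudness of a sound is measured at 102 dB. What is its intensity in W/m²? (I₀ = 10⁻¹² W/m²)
I = I₀·10^(β/10) = 1.58 × 10⁻² W/m²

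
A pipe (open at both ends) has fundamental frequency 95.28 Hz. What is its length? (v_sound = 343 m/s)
L = v/(2f₁) = 1.8 m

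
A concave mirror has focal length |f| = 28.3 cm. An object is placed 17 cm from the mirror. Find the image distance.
f = +28.3 cm (concave); 1/di = 1/f − 1/do → di = -42.58 cm (virtual image, behind mirror)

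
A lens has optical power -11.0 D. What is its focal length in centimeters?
f = 1/P = -9.091 cm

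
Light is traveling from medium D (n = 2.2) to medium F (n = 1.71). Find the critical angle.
θc = arcsin(n₂/n₁) = 51.01°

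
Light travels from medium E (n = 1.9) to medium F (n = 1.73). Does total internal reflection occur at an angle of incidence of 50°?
θc = arcsin(n₂/n₁) = 65.58°; 50° < θc, so no — the ray refracts.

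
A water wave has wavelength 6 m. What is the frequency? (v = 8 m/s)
f = v/λ = 1.333 Hz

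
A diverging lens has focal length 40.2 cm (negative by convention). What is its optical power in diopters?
P = 1/f = -2.488 D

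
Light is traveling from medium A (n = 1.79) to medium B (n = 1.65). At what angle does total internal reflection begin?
θc = arcsin(n₂/n₁) = 67.19°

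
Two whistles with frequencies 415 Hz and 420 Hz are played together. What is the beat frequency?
5 Hz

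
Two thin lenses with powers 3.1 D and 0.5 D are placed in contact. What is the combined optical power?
P_total = P₁ + P₂ = 3.6 D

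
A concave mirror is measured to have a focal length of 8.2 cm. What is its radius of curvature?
R = 2|f| = 16.4 cm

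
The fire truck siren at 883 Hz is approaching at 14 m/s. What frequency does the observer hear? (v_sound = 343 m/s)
f_obs = f·v/(v − v_s) = 920.6 Hz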